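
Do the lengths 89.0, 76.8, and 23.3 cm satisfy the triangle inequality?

The longest side is 89.0, and the other two sum to 100.1.
Since 100.1 > 89.0, the triangle inequality holds.

Yes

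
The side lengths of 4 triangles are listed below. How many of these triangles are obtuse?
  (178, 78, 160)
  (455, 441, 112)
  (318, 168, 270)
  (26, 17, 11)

1

(178,78,160): 78²+160² = 31684 = 178² → right
(455,441,112): 112²+441² = 207025 = 455² → right
(318,168,270): 168²+270² = 101124 = 318² → right
(26,17,11): 11²+17² = 410 < 676 = 26² → obtuse
1 of the 4 is obtuse.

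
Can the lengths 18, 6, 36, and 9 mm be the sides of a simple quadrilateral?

No

For a quadrilateral, each side must be shorter than the sum of the others.
Here the longest side is 36, but the remaining 3 sides sum to only 33.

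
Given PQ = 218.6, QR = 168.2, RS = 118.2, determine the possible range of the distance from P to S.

The maximum is all hops collinear in one direction: 218.6 + 168.2 + 118.2 = 505.0.
The longest hop is 218.6; the others sum to 286.4. Since 218.6 ≤ 286.4, the path can fold back on itself completely, so the minimum distance is 0.

0 ≤ PS ≤ 505.0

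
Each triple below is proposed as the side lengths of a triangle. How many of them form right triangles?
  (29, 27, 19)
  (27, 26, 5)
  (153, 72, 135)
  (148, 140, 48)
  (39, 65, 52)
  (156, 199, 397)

3

(29,27,19): 19²+27² = 1090 > 841 = 29² → acute
(27,26,5): 5²+26² = 701 < 729 = 27² → obtuse
(153,72,135): 72²+135² = 23409 = 153² → right
(148,140,48): 48²+140² = 21904 = 148² → right
(39,65,52): 39²+52² = 4225 = 65² → right
(156,199,397): 156+199 ≤ 397, not a triangle
3 of the 6 are right.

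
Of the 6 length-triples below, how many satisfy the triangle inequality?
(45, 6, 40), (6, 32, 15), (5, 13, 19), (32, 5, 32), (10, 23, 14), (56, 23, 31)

3

(6,40,45): 6+40 > 45 → valid
(6,15,32): 6+15 ≤ 32 → not valid
(5,13,19): 5+13 ≤ 19 → not valid
(5,32,32): 5+32 > 32 → valid
(10,14,23): 10+14 > 23 → valid
(23,31,56): 23+31 ≤ 56 → not valid
3 of the 6 triples form a triangle.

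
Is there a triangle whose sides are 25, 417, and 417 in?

The longest side is 417, and the other two sum to 442.
Since 442 > 417, the triangle inequality holds.

Yes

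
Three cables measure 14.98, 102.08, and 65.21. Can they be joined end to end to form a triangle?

The longest side is 102.08, but the other two sum to only 80.19.
80.19 < 102.08, so the triangle inequality fails.

No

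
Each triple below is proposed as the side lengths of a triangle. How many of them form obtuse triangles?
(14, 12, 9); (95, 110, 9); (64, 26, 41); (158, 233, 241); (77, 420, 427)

(14,12,9): 9²+12² = 225 > 196 = 14² → acute
(95,110,9): 9+95 ≤ 110, not a triangle
(64,26,41): 26²+41² = 2357 < 4096 = 64² → obtuse
(158,233,241): 158²+233² = 79253 > 58081 = 241² → acute
(77,420,427): 77²+420² = 182329 = 427² → right
1 of the 5 is obtuse.

1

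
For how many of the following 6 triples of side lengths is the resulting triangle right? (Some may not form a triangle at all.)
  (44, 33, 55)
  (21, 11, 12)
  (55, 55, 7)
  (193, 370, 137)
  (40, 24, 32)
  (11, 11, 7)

(44,33,55): 33²+44² = 3025 = 55² → right
(21,11,12): 11²+12² = 265 < 441 = 21² → obtuse
(55,55,7): 7²+55² = 3074 > 3025 = 55² → acute
(193,370,137): 137+193 ≤ 370, not a triangle
(40,24,32): 24²+32² = 1600 = 40² → right
(11,11,7): 7²+11² = 170 > 121 = 11² → acute
2 of the 6 are right.

2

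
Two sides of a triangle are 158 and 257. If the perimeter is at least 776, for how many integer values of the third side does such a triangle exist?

54

Triangle inequality: 99 < x < 415. Perimeter ≥ 776 gives x ≥ 776 − 158 − 257 = 361.
So 361 ≤ x < 415; integers 361 through 414: 54 values.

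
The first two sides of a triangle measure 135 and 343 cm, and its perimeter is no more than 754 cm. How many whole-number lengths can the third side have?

68

Triangle inequality: 208 < x < 478. Perimeter ≤ 754 gives x ≤ 754 − 135 − 343 = 276.
So 208 < x ≤ 276; integers 209 through 276: 68 values.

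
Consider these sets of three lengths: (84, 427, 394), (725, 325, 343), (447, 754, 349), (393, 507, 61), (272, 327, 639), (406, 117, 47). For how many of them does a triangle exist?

2

(84,394,427): 84+394 > 427 → valid
(325,343,725): 325+343 ≤ 725 → not valid
(349,447,754): 349+447 > 754 → valid
(61,393,507): 61+393 ≤ 507 → not valid
(272,327,639): 272+327 ≤ 639 → not valid
(47,117,406): 47+117 ≤ 406 → not valid
2 of the 6 triples form a triangle.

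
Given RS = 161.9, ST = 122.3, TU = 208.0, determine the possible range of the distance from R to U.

The maximum is all hops collinear in one direction: 161.9 + 122.3 + 208.0 = 492.2.
The longest hop is 208.0; the others sum to 284.2. Since 208.0 ≤ 284.2, the path can fold back on itself completely, so the minimum distance is 0.

0 ≤ RU ≤ 492.2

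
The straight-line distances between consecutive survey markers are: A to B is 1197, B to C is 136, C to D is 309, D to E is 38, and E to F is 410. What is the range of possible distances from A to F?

304 ≤ AF ≤ 2090

The maximum is all hops collinear in one direction: 1197 + 136 + 309 + 38 + 410 = 2090.
The longest hop is 1197; the others sum to 893. Folding the others back against it leaves at least 1197 − 893 = 304.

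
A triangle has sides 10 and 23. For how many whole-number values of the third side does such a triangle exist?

19

The third side lies in the open interval (13, 33).
Integers from 14 to 32 inclusive: 32 − 14 + 1 = 19.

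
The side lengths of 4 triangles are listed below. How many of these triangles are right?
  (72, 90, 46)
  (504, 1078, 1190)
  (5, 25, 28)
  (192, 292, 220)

(72,90,46): 46²+72² = 7300 < 8100 = 90² → obtuse
(504,1078,1190): 504²+1078² = 1416100 = 1190² → right
(5,25,28): 5²+25² = 650 < 784 = 28² → obtuse
(192,292,220): 192²+220² = 85264 = 292² → right
2 of the 4 are right.

2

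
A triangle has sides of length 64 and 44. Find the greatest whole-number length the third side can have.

The third side must be strictly less than 64 + 44 = 108.
The largest integer below 108 is 107.

107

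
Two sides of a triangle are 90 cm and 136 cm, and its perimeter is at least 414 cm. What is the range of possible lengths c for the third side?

Triangle inequality alone gives 46 < c < 226.
The perimeter condition gives c ≥ 414 − 90 − 136 = 188.
Intersecting the two: 188 ≤ c < 226.

188 ≤ c < 226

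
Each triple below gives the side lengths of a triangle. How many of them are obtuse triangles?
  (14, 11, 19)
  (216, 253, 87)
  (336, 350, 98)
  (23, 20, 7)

3

(14,11,19): 11²+14² = 317 < 361 = 19² → obtuse
(216,253,87): 87²+216² = 54225 < 64009 = 253² → obtuse
(336,350,98): 98²+336² = 122500 = 350² → right
(23,20,7): 7²+20² = 449 < 529 = 23² → obtuse
3 of the 4 are obtuse.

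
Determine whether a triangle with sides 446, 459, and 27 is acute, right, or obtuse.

obtuse

Compare the square of the longest side to the sum of squares of the other two: 27² + 446² = 199645 < 210681 = 459².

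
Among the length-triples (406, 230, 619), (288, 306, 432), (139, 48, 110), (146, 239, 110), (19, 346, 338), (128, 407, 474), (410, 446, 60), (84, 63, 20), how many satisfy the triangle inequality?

7

(230,406,619): 230+406 > 619 → valid
(288,306,432): 288+306 > 432 → valid
(48,110,139): 48+110 > 139 → valid
(110,146,239): 110+146 > 239 → valid
(19,338,346): 19+338 > 346 → valid
(128,407,474): 128+407 > 474 → valid
(60,410,446): 60+410 > 446 → valid
(20,63,84): 20+63 ≤ 84 → not valid
7 of the 8 triples form a triangle.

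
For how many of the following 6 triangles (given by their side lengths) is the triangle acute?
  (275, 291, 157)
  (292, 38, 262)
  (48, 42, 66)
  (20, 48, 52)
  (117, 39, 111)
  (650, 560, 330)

(275,291,157): 157²+275² = 100274 > 84681 = 291² → acute
(292,38,262): 38²+262² = 70088 < 85264 = 292² → obtuse
(48,42,66): 42²+48² = 4068 < 4356 = 66² → obtuse
(20,48,52): 20²+48² = 2704 = 52² → right
(117,39,111): 39²+111² = 13842 > 13689 = 117² → acute
(650,560,330): 330²+560² = 422500 = 650² → right
2 of the 6 are acute.

2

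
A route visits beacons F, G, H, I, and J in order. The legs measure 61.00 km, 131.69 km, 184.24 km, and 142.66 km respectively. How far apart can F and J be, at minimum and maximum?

0 ≤ FJ ≤ 519.59 km

The maximum is all hops collinear in one direction: 61.00 + 131.69 + 184.24 + 142.66 = 519.59.
The longest hop is 184.24; the others sum to 335.35. Since 184.24 ≤ 335.35, the path can fold back on itself completely, so the minimum distance is 0.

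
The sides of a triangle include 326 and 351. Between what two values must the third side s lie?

25 < s < 677

By the triangle inequality, s must be less than 326 + 351 = 677 and greater than |326 − 351| = 25.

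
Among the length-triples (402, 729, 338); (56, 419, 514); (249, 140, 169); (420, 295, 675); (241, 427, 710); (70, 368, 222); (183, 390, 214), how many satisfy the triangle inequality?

(338,402,729): 338+402 > 729 → valid
(56,419,514): 56+419 ≤ 514 → not valid
(140,169,249): 140+169 > 249 → valid
(295,420,675): 295+420 > 675 → valid
(241,427,710): 241+427 ≤ 710 → not valid
(70,222,368): 70+222 ≤ 368 → not valid
(183,214,390): 183+214 > 390 → valid
4 of the 7 triples form a triangle.

4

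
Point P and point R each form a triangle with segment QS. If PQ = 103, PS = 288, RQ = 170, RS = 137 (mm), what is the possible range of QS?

From triangle PQS: |103 − 288| < QS < 103 + 288, i.e. 185 < QS < 391.
From triangle RQS: 33 < QS < 307.
Both must hold, so QS lies in the intersection.

185 < QS < 307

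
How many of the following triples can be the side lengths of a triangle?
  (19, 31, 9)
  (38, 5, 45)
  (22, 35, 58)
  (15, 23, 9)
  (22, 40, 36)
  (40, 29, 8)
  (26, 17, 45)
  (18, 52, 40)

(9,19,31): 9+19 ≤ 31 → not valid
(5,38,45): 5+38 ≤ 45 → not valid
(22,35,58): 22+35 ≤ 58 → not valid
(9,15,23): 9+15 > 23 → valid
(22,36,40): 22+36 > 40 → valid
(8,29,40): 8+29 ≤ 40 → not valid
(17,26,45): 17+26 ≤ 45 → not valid
(18,40,52): 18+40 > 52 → valid
3 of the 8 triples form a triangle.

3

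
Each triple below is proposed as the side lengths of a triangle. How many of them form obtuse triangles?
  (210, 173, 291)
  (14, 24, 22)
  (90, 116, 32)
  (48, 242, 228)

(210,173,291): 173²+210² = 74029 < 84681 = 291² → obtuse
(14,24,22): 14²+22² = 680 > 576 = 24² → acute
(90,116,32): 32²+90² = 9124 < 13456 = 116² → obtuse
(48,242,228): 48²+228² = 54288 < 58564 = 242² → obtuse
3 of the 4 are obtuse.

3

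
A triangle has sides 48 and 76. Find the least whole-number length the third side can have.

The third side must be strictly greater than |48 − 76| = 28.
The smallest integer above 28 is 29.

29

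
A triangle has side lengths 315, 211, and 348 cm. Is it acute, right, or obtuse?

acute

Compare the square of the longest side to the sum of squares of the other two: 211² + 315² = 143746 > 121104 = 348².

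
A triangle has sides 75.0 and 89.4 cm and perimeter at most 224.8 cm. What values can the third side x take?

14.4 < x ≤ 60.4 cm

Triangle inequality alone gives 14.4 < x < 164.4.
The perimeter condition gives x ≤ 224.8 − 75.0 − 89.4 = 60.4.
Intersecting the two: 14.4 < x ≤ 60.4.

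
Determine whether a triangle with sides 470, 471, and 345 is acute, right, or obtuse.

Compare the square of the longest side to the sum of squares of the other two: 345² + 470² = 339925 > 221841 = 471².

acute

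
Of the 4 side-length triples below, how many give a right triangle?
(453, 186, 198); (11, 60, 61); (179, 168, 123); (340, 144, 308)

2

(453,186,198): 186+198 ≤ 453, not a triangle
(11,60,61): 11²+60² = 3721 = 61² → right
(179,168,123): 123²+168² = 43353 > 32041 = 179² → acute
(340,144,308): 144²+308² = 115600 = 340² → right
2 of the 4 are right.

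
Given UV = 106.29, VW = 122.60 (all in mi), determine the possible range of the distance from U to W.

By the triangle inequality, |106.29 − 122.60| ≤ UW ≤ 106.29 + 122.60.

16.31 ≤ UW ≤ 228.89 mi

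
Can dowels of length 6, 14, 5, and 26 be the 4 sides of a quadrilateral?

No

For a quadrilateral, each side must be shorter than the sum of the others.
Here the longest side is 26, but the remaining 3 sides sum to only 25.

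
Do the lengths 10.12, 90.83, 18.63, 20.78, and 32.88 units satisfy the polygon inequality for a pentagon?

No

For a pentagon, each side must be shorter than the sum of the others.
Here the longest side is 90.83, but the remaining 4 sides sum to only 82.41.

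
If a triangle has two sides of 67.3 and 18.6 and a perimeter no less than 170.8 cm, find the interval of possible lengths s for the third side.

84.9 ≤ s < 85.9

Triangle inequality alone gives 48.7 < s < 85.9.
The perimeter condition gives s ≥ 170.8 − 67.3 − 18.6 = 84.9.
Intersecting the two: 84.9 ≤ s < 85.9.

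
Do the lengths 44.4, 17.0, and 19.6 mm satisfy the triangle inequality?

The longest side is 44.4, but the other two sum to only 36.6.
36.6 < 44.4, so the triangle inequality fails.

No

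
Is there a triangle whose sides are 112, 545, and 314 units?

The longest side is 545, but the other two sum to only 426.
426 < 545, so the triangle inequality fails.

No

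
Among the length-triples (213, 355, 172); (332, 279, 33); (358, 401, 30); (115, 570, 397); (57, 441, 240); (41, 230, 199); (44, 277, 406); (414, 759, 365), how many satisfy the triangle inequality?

(172,213,355): 172+213 > 355 → valid
(33,279,332): 33+279 ≤ 332 → not valid
(30,358,401): 30+358 ≤ 401 → not valid
(115,397,570): 115+397 ≤ 570 → not valid
(57,240,441): 57+240 ≤ 441 → not valid
(41,199,230): 41+199 > 230 → valid
(44,277,406): 44+277 ≤ 406 → not valid
(365,414,759): 365+414 > 759 → valid
3 of the 8 triples form a triangle.

3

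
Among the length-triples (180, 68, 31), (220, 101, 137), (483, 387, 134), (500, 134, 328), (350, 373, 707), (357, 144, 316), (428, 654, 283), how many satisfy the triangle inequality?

(31,68,180): 31+68 ≤ 180 → not valid
(101,137,220): 101+137 > 220 → valid
(134,387,483): 134+387 > 483 → valid
(134,328,500): 134+328 ≤ 500 → not valid
(350,373,707): 350+373 > 707 → valid
(144,316,357): 144+316 > 357 → valid
(283,428,654): 283+428 > 654 → valid
5 of the 7 triples form a triangle.

5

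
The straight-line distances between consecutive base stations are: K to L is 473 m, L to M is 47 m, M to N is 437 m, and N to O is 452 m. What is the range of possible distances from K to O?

0 ≤ KO ≤ 1409 m

The maximum is all hops collinear in one direction: 473 + 47 + 437 + 452 = 1409.
The longest hop is 473; the others sum to 936. Since 473 ≤ 936, the path can fold back on itself completely, so the minimum distance is 0.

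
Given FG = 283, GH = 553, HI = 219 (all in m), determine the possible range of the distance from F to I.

The maximum is all hops collinear in one direction: 283 + 553 + 219 = 1055.
The longest hop is 553; the others sum to 502. Folding the others back against it leaves at least 553 − 502 = 51.

51 ≤ FI ≤ 1055 m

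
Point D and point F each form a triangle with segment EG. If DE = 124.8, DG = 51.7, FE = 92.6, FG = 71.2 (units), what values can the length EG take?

From triangle DEG: |124.8 − 51.7| < EG < 124.8 + 51.7, i.e. 73.1 < EG < 176.5.
From triangle FEG: 21.4 < EG < 163.8.
Both must hold, so EG lies in the intersection.

73.1 < EG < 163.8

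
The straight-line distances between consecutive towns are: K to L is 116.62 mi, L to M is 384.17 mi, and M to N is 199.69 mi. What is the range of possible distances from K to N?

67.86 ≤ KN ≤ 700.48 mi

The maximum is all hops collinear in one direction: 116.62 + 384.17 + 199.69 = 700.48.
The longest hop is 384.17; the others sum to 316.31. Folding the others back against it leaves at least 384.17 − 316.31 = 67.86.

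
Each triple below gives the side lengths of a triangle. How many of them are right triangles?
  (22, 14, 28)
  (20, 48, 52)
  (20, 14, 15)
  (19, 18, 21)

(22,14,28): 14²+22² = 680 < 784 = 28² → obtuse
(20,48,52): 20²+48² = 2704 = 52² → right
(20,14,15): 14²+15² = 421 > 400 = 20² → acute
(19,18,21): 18²+19² = 685 > 441 = 21² → acute
1 of the 4 is right.

1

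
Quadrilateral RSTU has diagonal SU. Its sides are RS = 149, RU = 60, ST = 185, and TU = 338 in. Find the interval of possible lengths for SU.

153 < SU < 209

From triangle RSU: |149 − 60| < SU < 149 + 60, i.e. 89 < SU < 209.
From triangle TSU: 153 < SU < 523.
Both must hold, so SU lies in the intersection.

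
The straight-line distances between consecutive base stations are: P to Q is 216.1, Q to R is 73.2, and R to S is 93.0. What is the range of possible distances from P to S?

49.9 ≤ PS ≤ 382.3

The maximum is all hops collinear in one direction: 216.1 + 73.2 + 93.0 = 382.3.
The longest hop is 216.1; the others sum to 166.2. Folding the others back against it leaves at least 216.1 − 166.2 = 49.9.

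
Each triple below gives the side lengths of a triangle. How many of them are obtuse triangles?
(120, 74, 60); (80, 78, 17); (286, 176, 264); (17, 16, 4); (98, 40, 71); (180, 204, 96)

(120,74,60): 60²+74² = 9076 < 14400 = 120² → obtuse
(80,78,17): 17²+78² = 6373 < 6400 = 80² → obtuse
(286,176,264): 176²+264² = 100672 > 81796 = 286² → acute
(17,16,4): 4²+16² = 272 < 289 = 17² → obtuse
(98,40,71): 40²+71² = 6641 < 9604 = 98² → obtuse
(180,204,96): 96²+180² = 41616 = 204² → right
4 of the 6 are obtuse.

4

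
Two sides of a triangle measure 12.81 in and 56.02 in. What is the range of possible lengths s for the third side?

43.21 < s < 68.83

By the triangle inequality, s must be less than 12.81 + 56.02 = 68.83 and greater than |12.81 − 56.02| = 43.21.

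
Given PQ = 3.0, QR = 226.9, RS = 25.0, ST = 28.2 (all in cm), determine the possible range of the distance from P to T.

The maximum is all hops collinear in one direction: 3.0 + 226.9 + 25.0 + 28.2 = 283.1.
The longest hop is 226.9; the others sum to 56.2. Folding the others back against it leaves at least 226.9 − 56.2 = 170.7.

170.7 ≤ PT ≤ 283.1 cm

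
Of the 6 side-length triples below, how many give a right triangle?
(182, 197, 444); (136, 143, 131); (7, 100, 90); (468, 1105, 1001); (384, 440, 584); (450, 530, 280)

(182,197,444): 182+197 ≤ 444, not a triangle
(136,143,131): 131²+136² = 35657 > 20449 = 143² → acute
(7,100,90): 7+90 ≤ 100, not a triangle
(468,1105,1001): 468²+1001² = 1221025 = 1105² → right
(384,440,584): 384²+440² = 341056 = 584² → right
(450,530,280): 280²+450² = 280900 = 530² → right
3 of the 6 are right.

3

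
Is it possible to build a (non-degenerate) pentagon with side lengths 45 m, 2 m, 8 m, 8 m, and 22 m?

For a pentagon, each side must be shorter than the sum of the others.
Here the longest side is 45, but the remaining 4 sides sum to only 40.

No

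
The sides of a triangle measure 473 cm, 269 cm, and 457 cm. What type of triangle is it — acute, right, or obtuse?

acute

Compare the square of the longest side to the sum of squares of the other two: 269² + 457² = 281210 > 223729 = 473².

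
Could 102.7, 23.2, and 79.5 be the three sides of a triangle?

The two shorter sides sum to 102.7, exactly equal to the longest side 102.7.
That gives only a degenerate (flat) triangle — the inequality must be strict.

No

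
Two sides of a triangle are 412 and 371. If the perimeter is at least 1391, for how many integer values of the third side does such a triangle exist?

Triangle inequality: 41 < x < 783. Perimeter ≥ 1391 gives x ≥ 1391 − 412 − 371 = 608.
So 608 ≤ x < 783; integers 608 through 782: 175 values.

175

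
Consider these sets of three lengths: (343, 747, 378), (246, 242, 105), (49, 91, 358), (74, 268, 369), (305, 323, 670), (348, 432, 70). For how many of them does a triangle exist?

1

(343,378,747): 343+378 ≤ 747 → not valid
(105,242,246): 105+242 > 246 → valid
(49,91,358): 49+91 ≤ 358 → not valid
(74,268,369): 74+268 ≤ 369 → not valid
(305,323,670): 305+323 ≤ 670 → not valid
(70,348,432): 70+348 ≤ 432 → not valid
1 of the 6 triples forms a triangle.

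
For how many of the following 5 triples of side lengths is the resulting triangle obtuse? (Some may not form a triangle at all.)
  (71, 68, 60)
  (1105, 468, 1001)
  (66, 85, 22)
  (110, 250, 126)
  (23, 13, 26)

(71,68,60): 60²+68² = 8224 > 5041 = 71² → acute
(1105,468,1001): 468²+1001² = 1221025 = 1105² → right
(66,85,22): 22²+66² = 4840 < 7225 = 85² → obtuse
(110,250,126): 110+126 ≤ 250, not a triangle
(23,13,26): 13²+23² = 698 > 676 = 26² → acute
1 of the 5 is obtuse.

1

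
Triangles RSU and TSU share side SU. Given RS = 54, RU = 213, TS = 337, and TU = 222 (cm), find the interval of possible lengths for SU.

159 < SU < 267

From triangle RSU: |54 − 213| < SU < 54 + 213, i.e. 159 < SU < 267.
From triangle TSU: 115 < SU < 559.
Both must hold, so SU lies in the intersection.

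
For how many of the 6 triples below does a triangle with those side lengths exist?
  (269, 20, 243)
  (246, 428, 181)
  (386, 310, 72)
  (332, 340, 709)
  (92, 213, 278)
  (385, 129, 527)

(20,243,269): 20+243 ≤ 269 → not valid
(181,246,428): 181+246 ≤ 428 → not valid
(72,310,386): 72+310 ≤ 386 → not valid
(332,340,709): 332+340 ≤ 709 → not valid
(92,213,278): 92+213 > 278 → valid
(129,385,527): 129+385 ≤ 527 → not valid
1 of the 6 triples forms a triangle.

1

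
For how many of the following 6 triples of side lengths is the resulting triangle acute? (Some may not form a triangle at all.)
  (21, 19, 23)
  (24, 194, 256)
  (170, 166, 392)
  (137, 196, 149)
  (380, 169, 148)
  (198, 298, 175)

2

(21,19,23): 19²+21² = 802 > 529 = 23² → acute
(24,194,256): 24+194 ≤ 256, not a triangle
(170,166,392): 166+170 ≤ 392, not a triangle
(137,196,149): 137²+149² = 40970 > 38416 = 196² → acute
(380,169,148): 148+169 ≤ 380, not a triangle
(198,298,175): 175²+198² = 69829 < 88804 = 298² → obtuse
2 of the 6 are acute.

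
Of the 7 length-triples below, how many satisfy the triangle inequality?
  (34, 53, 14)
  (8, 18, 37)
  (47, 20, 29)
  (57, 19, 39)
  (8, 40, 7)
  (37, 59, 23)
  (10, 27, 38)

3

(14,34,53): 14+34 ≤ 53 → not valid
(8,18,37): 8+18 ≤ 37 → not valid
(20,29,47): 20+29 > 47 → valid
(19,39,57): 19+39 > 57 → valid
(7,8,40): 7+8 ≤ 40 → not valid
(23,37,59): 23+37 > 59 → valid
(10,27,38): 10+27 ≤ 38 → not valid
3 of the 7 triples form a triangle.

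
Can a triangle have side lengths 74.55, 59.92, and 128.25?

The longest side is 128.25, and the other two sum to 134.47.
Since 134.47 > 128.25, the triangle inequality holds.

Yes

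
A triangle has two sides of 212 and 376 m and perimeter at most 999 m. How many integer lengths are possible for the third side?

Triangle inequality: 164 < x < 588. Perimeter ≤ 999 gives x ≤ 999 − 212 − 376 = 411.
So 164 < x ≤ 411; integers 165 through 411: 247 values.

247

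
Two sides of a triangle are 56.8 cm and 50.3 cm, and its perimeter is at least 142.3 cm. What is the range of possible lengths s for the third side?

35.2 ≤ s < 107.1

Triangle inequality alone gives 6.5 < s < 107.1.
The perimeter condition gives s ≥ 142.3 − 56.8 − 50.3 = 35.2.
Intersecting the two: 35.2 ≤ s < 107.1.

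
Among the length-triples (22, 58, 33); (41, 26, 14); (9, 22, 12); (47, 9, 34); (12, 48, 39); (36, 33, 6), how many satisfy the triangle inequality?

2

(22,33,58): 22+33 ≤ 58 → not valid
(14,26,41): 14+26 ≤ 41 → not valid
(9,12,22): 9+12 ≤ 22 → not valid
(9,34,47): 9+34 ≤ 47 → not valid
(12,39,48): 12+39 > 48 → valid
(6,33,36): 6+33 > 36 → valid
2 of the 6 triples form a triangle.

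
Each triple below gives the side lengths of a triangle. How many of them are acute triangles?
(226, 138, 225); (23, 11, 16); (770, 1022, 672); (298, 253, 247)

(226,138,225): 138²+225² = 69669 > 51076 = 226² → acute
(23,11,16): 11²+16² = 377 < 529 = 23² → obtuse
(770,1022,672): 672²+770² = 1044484 = 1022² → right
(298,253,247): 247²+253² = 125018 > 88804 = 298² → acute
2 of the 4 are acute.

2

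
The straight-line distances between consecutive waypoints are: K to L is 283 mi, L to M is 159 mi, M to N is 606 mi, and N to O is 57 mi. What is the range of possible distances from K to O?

107 ≤ KO ≤ 1105 mi

The maximum is all hops collinear in one direction: 283 + 159 + 606 + 57 = 1105.
The longest hop is 606; the others sum to 499. Folding the others back against it leaves at least 606 − 499 = 107.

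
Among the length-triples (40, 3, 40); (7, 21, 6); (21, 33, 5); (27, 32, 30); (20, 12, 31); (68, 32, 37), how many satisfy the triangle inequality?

4

(3,40,40): 3+40 > 40 → valid
(6,7,21): 6+7 ≤ 21 → not valid
(5,21,33): 5+21 ≤ 33 → not valid
(27,30,32): 27+30 > 32 → valid
(12,20,31): 12+20 > 31 → valid
(32,37,68): 32+37 > 68 → valid
4 of the 6 triples form a triangle.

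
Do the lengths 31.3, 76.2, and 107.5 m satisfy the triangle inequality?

The two shorter sides sum to 107.5, exactly equal to the longest side 107.5.
That gives only a degenerate (flat) triangle — the inequality must be strict.

No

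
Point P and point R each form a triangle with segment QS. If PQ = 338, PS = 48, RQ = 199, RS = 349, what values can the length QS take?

290 < QS < 386

From triangle PQS: |338 − 48| < QS < 338 + 48, i.e. 290 < QS < 386.
From triangle RQS: 150 < QS < 548.
Both must hold, so QS lies in the intersection.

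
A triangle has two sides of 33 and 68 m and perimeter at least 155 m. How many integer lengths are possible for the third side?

47

Triangle inequality: 35 < x < 101. Perimeter ≥ 155 gives x ≥ 155 − 33 − 68 = 54.
So 54 ≤ x < 101; integers 54 through 100: 47 values.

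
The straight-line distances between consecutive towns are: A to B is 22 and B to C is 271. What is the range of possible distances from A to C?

249 ≤ AC ≤ 293

By the triangle inequality, |22 − 271| ≤ AC ≤ 22 + 271.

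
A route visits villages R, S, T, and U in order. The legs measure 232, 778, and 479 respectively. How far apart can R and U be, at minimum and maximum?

The maximum is all hops collinear in one direction: 232 + 778 + 479 = 1489.
The longest hop is 778; the others sum to 711. Folding the others back against it leaves at least 778 − 711 = 67.

67 ≤ RU ≤ 1489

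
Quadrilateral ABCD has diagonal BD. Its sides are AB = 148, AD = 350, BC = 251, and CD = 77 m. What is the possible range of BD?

From triangle ABD: |148 − 350| < BD < 148 + 350, i.e. 202 < BD < 498.
From triangle CBD: 174 < BD < 328.
Both must hold, so BD lies in the intersection.

202 < BD < 328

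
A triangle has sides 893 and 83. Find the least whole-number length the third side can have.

The third side must be strictly greater than |893 − 83| = 810.
The smallest integer above 810 is 811.

811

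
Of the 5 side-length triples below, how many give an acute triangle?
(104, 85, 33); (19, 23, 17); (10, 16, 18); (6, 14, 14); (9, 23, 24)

(104,85,33): 33²+85² = 8314 < 10816 = 104² → obtuse
(19,23,17): 17²+19² = 650 > 529 = 23² → acute
(10,16,18): 10²+16² = 356 > 324 = 18² → acute
(6,14,14): 6²+14² = 232 > 196 = 14² → acute
(9,23,24): 9²+23² = 610 > 576 = 24² → acute
4 of the 5 are acute.

4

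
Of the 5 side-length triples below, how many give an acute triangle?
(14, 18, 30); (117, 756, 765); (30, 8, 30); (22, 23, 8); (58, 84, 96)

3

(14,18,30): 14²+18² = 520 < 900 = 30² → obtuse
(117,756,765): 117²+756² = 585225 = 765² → right
(30,8,30): 8²+30² = 964 > 900 = 30² → acute
(22,23,8): 8²+22² = 548 > 529 = 23² → acute
(58,84,96): 58²+84² = 10420 > 9216 = 96² → acute
3 of the 5 are acute.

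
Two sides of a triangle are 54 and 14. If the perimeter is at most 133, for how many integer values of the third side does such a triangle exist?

Triangle inequality: 40 < x < 68. Perimeter ≤ 133 gives x ≤ 133 − 54 − 14 = 65.
So 40 < x ≤ 65; integers 41 through 65: 25 values.

25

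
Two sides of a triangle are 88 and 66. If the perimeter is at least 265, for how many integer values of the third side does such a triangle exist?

43

Triangle inequality: 22 < x < 154. Perimeter ≥ 265 gives x ≥ 265 − 88 − 66 = 111.
So 111 ≤ x < 154; integers 111 through 153: 43 values.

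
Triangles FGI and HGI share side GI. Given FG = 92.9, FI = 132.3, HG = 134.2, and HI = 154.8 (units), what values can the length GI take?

39.4 < GI < 225.2

From triangle FGI: |92.9 − 132.3| < GI < 92.9 + 132.3, i.e. 39.4 < GI < 225.2.
From triangle HGI: 20.6 < GI < 289.0.
Both must hold, so GI lies in the intersection.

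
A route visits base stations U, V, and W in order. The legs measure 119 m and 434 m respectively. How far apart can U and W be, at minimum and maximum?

315 ≤ UW ≤ 553 m

By the triangle inequality, |119 − 434| ≤ UW ≤ 119 + 434.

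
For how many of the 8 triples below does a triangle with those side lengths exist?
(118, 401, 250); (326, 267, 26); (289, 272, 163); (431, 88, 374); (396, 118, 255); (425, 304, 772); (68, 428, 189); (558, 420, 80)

(118,250,401): 118+250 ≤ 401 → not valid
(26,267,326): 26+267 ≤ 326 → not valid
(163,272,289): 163+272 > 289 → valid
(88,374,431): 88+374 > 431 → valid
(118,255,396): 118+255 ≤ 396 → not valid
(304,425,772): 304+425 ≤ 772 → not valid
(68,189,428): 68+189 ≤ 428 → not valid
(80,420,558): 80+420 ≤ 558 → not valid
2 of the 8 triples form a triangle.

2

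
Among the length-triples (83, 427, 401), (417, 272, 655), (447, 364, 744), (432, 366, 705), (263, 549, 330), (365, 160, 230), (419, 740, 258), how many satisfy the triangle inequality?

6

(83,401,427): 83+401 > 427 → valid
(272,417,655): 272+417 > 655 → valid
(364,447,744): 364+447 > 744 → valid
(366,432,705): 366+432 > 705 → valid
(263,330,549): 263+330 > 549 → valid
(160,230,365): 160+230 > 365 → valid
(258,419,740): 258+419 ≤ 740 → not valid
6 of the 7 triples form a triangle.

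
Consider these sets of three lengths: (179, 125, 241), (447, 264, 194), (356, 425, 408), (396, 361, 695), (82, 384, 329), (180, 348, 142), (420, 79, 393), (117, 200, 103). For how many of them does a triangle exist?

7

(125,179,241): 125+179 > 241 → valid
(194,264,447): 194+264 > 447 → valid
(356,408,425): 356+408 > 425 → valid
(361,396,695): 361+396 > 695 → valid
(82,329,384): 82+329 > 384 → valid
(142,180,348): 142+180 ≤ 348 → not valid
(79,393,420): 79+393 > 420 → valid
(103,117,200): 103+117 > 200 → valid
7 of the 8 triples form a triangle.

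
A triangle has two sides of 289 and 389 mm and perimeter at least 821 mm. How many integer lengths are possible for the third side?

535

Triangle inequality: 100 < x < 678. Perimeter ≥ 821 gives x ≥ 821 − 289 − 389 = 143.
So 143 ≤ x < 678; integers 143 through 677: 535 values.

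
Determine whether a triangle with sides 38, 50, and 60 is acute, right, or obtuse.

Compare the square of the longest side to the sum of squares of the other two: 38² + 50² = 3944 > 3600 = 60².

acute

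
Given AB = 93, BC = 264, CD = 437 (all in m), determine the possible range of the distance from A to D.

80 ≤ AD ≤ 794 m

The maximum is all hops collinear in one direction: 93 + 264 + 437 = 794.
The longest hop is 437; the others sum to 357. Folding the others back against it leaves at least 437 − 357 = 80.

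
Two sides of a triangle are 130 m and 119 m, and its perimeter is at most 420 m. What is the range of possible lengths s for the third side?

11 < s ≤ 171

Triangle inequality alone gives 11 < s < 249.
The perimeter condition gives s ≤ 420 − 130 − 119 = 171.
Intersecting the two: 11 < s ≤ 171.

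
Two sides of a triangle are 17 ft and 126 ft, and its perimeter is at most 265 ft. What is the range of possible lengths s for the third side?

109 < s ≤ 122

Triangle inequality alone gives 109 < s < 143.
The perimeter condition gives s ≤ 265 − 17 − 126 = 122.
Intersecting the two: 109 < s ≤ 122.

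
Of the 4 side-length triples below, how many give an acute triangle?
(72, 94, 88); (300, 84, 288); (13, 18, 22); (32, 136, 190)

(72,94,88): 72²+88² = 12928 > 8836 = 94² → acute
(300,84,288): 84²+288² = 90000 = 300² → right
(13,18,22): 13²+18² = 493 > 484 = 22² → acute
(32,136,190): 32+136 ≤ 190, not a triangle
2 of the 4 are acute.

2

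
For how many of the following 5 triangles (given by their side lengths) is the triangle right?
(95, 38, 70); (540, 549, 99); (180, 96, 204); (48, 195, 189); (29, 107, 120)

3

(95,38,70): 38²+70² = 6344 < 9025 = 95² → obtuse
(540,549,99): 99²+540² = 301401 = 549² → right
(180,96,204): 96²+180² = 41616 = 204² → right
(48,195,189): 48²+189² = 38025 = 195² → right
(29,107,120): 29²+107² = 12290 < 14400 = 120² → obtuse
3 of the 5 are right.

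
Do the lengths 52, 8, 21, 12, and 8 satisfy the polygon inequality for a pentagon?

For a pentagon, each side must be shorter than the sum of the others.
Here the longest side is 52, but the remaining 4 sides sum to only 49.

No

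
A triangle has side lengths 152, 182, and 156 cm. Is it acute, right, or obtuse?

Compare the square of the longest side to the sum of squares of the other two: 152² + 156² = 47440 > 33124 = 182².

acute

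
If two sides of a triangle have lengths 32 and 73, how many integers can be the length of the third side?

The third side lies in the open interval (41, 105).
Integers from 42 to 104 inclusive: 104 − 42 + 1 = 63.

63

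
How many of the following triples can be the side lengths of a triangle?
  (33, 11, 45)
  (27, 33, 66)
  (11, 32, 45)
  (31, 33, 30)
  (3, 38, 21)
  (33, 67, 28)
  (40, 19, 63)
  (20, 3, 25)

(11,33,45): 11+33 ≤ 45 → not valid
(27,33,66): 27+33 ≤ 66 → not valid
(11,32,45): 11+32 ≤ 45 → not valid
(30,31,33): 30+31 > 33 → valid
(3,21,38): 3+21 ≤ 38 → not valid
(28,33,67): 28+33 ≤ 67 → not valid
(19,40,63): 19+40 ≤ 63 → not valid
(3,20,25): 3+20 ≤ 25 → not valid
1 of the 8 triples forms a triangle.

1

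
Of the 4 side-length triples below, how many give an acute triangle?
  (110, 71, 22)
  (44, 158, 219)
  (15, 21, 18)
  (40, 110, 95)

(110,71,22): 22+71 ≤ 110, not a triangle
(44,158,219): 44+158 ≤ 219, not a triangle
(15,21,18): 15²+18² = 549 > 441 = 21² → acute
(40,110,95): 40²+95² = 10625 < 12100 = 110² → obtuse
1 of the 4 is acute.

1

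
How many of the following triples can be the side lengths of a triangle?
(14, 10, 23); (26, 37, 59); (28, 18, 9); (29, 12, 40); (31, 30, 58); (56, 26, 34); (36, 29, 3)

(10,14,23): 10+14 > 23 → valid
(26,37,59): 26+37 > 59 → valid
(9,18,28): 9+18 ≤ 28 → not valid
(12,29,40): 12+29 > 40 → valid
(30,31,58): 30+31 > 58 → valid
(26,34,56): 26+34 > 56 → valid
(3,29,36): 3+29 ≤ 36 → not valid
5 of the 7 triples form a triangle.

5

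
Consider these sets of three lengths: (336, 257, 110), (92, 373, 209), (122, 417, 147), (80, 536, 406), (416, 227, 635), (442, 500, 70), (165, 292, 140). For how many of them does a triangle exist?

4

(110,257,336): 110+257 > 336 → valid
(92,209,373): 92+209 ≤ 373 → not valid
(122,147,417): 122+147 ≤ 417 → not valid
(80,406,536): 80+406 ≤ 536 → not valid
(227,416,635): 227+416 > 635 → valid
(70,442,500): 70+442 > 500 → valid
(140,165,292): 140+165 > 292 → valid
4 of the 7 triples form a triangle.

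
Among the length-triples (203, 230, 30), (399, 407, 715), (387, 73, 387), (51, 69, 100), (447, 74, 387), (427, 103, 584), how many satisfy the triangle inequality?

(30,203,230): 30+203 > 230 → valid
(399,407,715): 399+407 > 715 → valid
(73,387,387): 73+387 > 387 → valid
(51,69,100): 51+69 > 100 → valid
(74,387,447): 74+387 > 447 → valid
(103,427,584): 103+427 ≤ 584 → not valid
5 of the 6 triples form a triangle.

5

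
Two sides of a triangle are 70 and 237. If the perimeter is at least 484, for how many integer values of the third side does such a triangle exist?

Triangle inequality: 167 < x < 307. Perimeter ≥ 484 gives x ≥ 484 − 70 − 237 = 177.
So 177 ≤ x < 307; integers 177 through 306: 130 values.

130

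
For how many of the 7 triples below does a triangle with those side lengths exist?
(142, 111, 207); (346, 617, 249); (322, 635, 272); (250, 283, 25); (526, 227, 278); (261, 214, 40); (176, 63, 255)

(111,142,207): 111+142 > 207 → valid
(249,346,617): 249+346 ≤ 617 → not valid
(272,322,635): 272+322 ≤ 635 → not valid
(25,250,283): 25+250 ≤ 283 → not valid
(227,278,526): 227+278 ≤ 526 → not valid
(40,214,261): 40+214 ≤ 261 → not valid
(63,176,255): 63+176 ≤ 255 → not valid
1 of the 7 triples forms a triangle.

1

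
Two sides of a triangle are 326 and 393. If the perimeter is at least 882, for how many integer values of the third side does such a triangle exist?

Triangle inequality: 67 < x < 719. Perimeter ≥ 882 gives x ≥ 882 − 326 − 393 = 163.
So 163 ≤ x < 719; integers 163 through 718: 556 values.

556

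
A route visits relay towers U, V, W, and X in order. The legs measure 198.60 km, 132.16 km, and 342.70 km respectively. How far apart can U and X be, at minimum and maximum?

The maximum is all hops collinear in one direction: 198.60 + 132.16 + 342.70 = 673.46.
The longest hop is 342.70; the others sum to 330.76. Folding the others back against it leaves at least 342.70 − 330.76 = 11.94.

11.94 ≤ UX ≤ 673.46 km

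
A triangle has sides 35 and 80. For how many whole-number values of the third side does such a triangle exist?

69

The third side lies in the open interval (45, 115).
Integers from 46 to 114 inclusive: 114 − 46 + 1 = 69.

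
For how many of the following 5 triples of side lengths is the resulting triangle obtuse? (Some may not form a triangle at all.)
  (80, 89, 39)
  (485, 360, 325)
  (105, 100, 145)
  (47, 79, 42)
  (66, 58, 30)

2

(80,89,39): 39²+80² = 7921 = 89² → right
(485,360,325): 325²+360² = 235225 = 485² → right
(105,100,145): 100²+105² = 21025 = 145² → right
(47,79,42): 42²+47² = 3973 < 6241 = 79² → obtuse
(66,58,30): 30²+58² = 4264 < 4356 = 66² → obtuse
2 of the 5 are obtuse.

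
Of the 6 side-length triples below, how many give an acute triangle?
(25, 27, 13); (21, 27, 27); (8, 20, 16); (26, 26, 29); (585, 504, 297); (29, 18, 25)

4

(25,27,13): 13²+25² = 794 > 729 = 27² → acute
(21,27,27): 21²+27² = 1170 > 729 = 27² → acute
(8,20,16): 8²+16² = 320 < 400 = 20² → obtuse
(26,26,29): 26²+26² = 1352 > 841 = 29² → acute
(585,504,297): 297²+504² = 342225 = 585² → right
(29,18,25): 18²+25² = 949 > 841 = 29² → acute
4 of the 6 are acute.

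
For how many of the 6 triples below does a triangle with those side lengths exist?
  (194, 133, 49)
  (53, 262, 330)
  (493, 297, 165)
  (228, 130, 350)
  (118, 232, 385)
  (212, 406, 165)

(49,133,194): 49+133 ≤ 194 → not valid
(53,262,330): 53+262 ≤ 330 → not valid
(165,297,493): 165+297 ≤ 493 → not valid
(130,228,350): 130+228 > 350 → valid
(118,232,385): 118+232 ≤ 385 → not valid
(165,212,406): 165+212 ≤ 406 → not valid
1 of the 6 triples forms a triangle.

1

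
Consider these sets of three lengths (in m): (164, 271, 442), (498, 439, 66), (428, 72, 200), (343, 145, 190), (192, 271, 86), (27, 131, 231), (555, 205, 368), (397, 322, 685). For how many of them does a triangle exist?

(164,271,442): 164+271 ≤ 442 → not valid
(66,439,498): 66+439 > 498 → valid
(72,200,428): 72+200 ≤ 428 → not valid
(145,190,343): 145+190 ≤ 343 → not valid
(86,192,271): 86+192 > 271 → valid
(27,131,231): 27+131 ≤ 231 → not valid
(205,368,555): 205+368 > 555 → valid
(322,397,685): 322+397 > 685 → valid
4 of the 8 triples form a triangle.

4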